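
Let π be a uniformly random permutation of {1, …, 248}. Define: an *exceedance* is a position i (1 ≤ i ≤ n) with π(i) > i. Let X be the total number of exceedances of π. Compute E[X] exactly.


Write X = Σ_{i=1}^{248} X_i, where X_i = 1_{π(i) > i}.
For each fixed i, π(i) is uniform over {1, …, 248} (marginal of a uniform permutation), so P[π(i) > i] = (n − i)/n. Summing: Σ_{i=1}^{248} (n − i)/n = (0 + 1 + … + 247)/248 = 248(248 − 1)/(2·248) = (248 − 1)/2.
Hence E[X] = Σ_{i=1}^{248} (248 − i)/248 = 247/2 ≈ 123.500.

E[X] = 247/2 = 123.500.


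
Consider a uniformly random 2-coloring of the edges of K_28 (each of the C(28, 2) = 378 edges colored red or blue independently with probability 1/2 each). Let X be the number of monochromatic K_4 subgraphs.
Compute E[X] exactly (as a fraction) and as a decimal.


Let X = Σ_S X_S over the C(28, 4) = 20475 subsets S of size 4, where X_S = 1 if the K_4 on S is monochromatic.
For a fixed S, the K_4 on S has C(4, 2) = 6 edges. P[all 6 edges red] = (1/2)^6, and likewise for blue, so P[monochromatic] = 2·(1/2)^6 = 2^{1 − 6} = 1/32.
By linearity: E[X] = C(28, 4) · 2^{1 − 6} = 20475 · 1/32 = 20475/32.
Numerically: E[X] ≈ 639.84375.

E[X] = C(28,4)·2^(1−C(4,2)) = 20475/32 ≈ 639.84375.


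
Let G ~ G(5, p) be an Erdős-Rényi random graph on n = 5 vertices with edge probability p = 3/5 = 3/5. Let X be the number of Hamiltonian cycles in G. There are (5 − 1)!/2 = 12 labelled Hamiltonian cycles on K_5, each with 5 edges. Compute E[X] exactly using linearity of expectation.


K_5 has (5 − 1)!/2 = 12 labelled Hamiltonian cycles.
For each such Hamiltonian cycle H, let X_H = 1 if all 5 edges of H are present in G. Then P[X_H = 1] = p^{5} = (3/5)^{5} = 243/3125.
By linearity: E[X] = Σ_H E[X_H] = 12 · p^{5} = 12 · 243/3125 = 2916/3125.
Numerically: E[X] ≈ 0.9331.

E[X] = 12 · (3/5)^{5} = 2916/3125 ≈ 0.9331.


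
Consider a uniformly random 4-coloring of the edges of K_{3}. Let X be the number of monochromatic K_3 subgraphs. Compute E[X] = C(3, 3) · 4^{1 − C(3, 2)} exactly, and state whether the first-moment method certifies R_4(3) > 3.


E[X] = C(3, 3) · 4^{1 − 3} = 1 · 4^{−2} = 1/16.
As a reduced fraction: E[X] = 1/16 ≈ 0.06250.
Is E[X] < 1? YES.
Since E[X] < 1, there exists a 4-coloring of K_{3} with no monochromatic K_3; hence R_4(3) > 3.

E[X] = 1/16 ≈ 0.06250; E[X] < 1, so R_4(3) > 3.


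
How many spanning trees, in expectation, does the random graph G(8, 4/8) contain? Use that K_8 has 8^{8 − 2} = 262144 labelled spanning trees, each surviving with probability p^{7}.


K_8 has 8^{8 − 2} = 262144 labelled spanning trees.
For each such spanning tree H, let X_H = 1 if all 7 edges of H are present in G. Then P[X_H = 1] = p^{7} = (1/2)^{7} = 1/128.
By linearity of expectation: E[X] = Σ_H E[X_H] = 262144 · p^{7} = 262144 · 1/128 = 2048.
Numerically: E[X] ≈ 2048.

E[X] = 262144 · (1/2)^{7} = 2048 ≈ 2048.


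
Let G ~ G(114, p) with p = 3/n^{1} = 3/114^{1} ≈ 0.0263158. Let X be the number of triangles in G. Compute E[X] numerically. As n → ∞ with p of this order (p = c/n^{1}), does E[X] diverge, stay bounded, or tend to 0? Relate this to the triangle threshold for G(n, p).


Number of potential triangles: C(114, 3) = 240464.
Each occurs with probability p³ ≈ (0.0263158)³ ≈ 1.82242309e-05.
By linearity: E[X] = C(114, 3)·p³ ≈ 240464 · 1.82242309e-05 ≈ 4.382271.
Here α = 1, so p = 3/n is exactly at the triangle threshold p ~ 1/n. Asymptotically E[X] → c³/6 = 3³/6 = 9/2 ≈ 4.500000, a bounded constant. In this regime the triangle count is asymptotically Poisson(c³/6).

E[X] ≈ 4.382271; in regime p = Θ(1/n^{1}) E[X] stays bounded (at the triangle threshold p ~ 1/n).


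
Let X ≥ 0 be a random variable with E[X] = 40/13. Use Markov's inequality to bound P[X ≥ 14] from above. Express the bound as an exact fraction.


μ = E[X] = 40/13, a = 14.
Markov: P[X ≥ 14] ≤ μ/a = (40/13)/14 = 20/91.
Numerically: ≈ 0.220.
(Since a = 14 > μ = 3.077, the bound 20/91 is < 1 and informative.)

P[X ≥ 14] ≤ 20/91 ≈ 0.220.


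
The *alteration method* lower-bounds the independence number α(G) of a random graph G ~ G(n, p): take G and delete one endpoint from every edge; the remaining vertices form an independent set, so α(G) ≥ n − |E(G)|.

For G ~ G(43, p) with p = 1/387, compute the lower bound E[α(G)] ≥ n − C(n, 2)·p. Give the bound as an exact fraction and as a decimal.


E[|E(G)|] = C(43, 2)·p = 903 · (1/387) = 7/3.
E[α(G)] ≥ n − E[|E(G)|] = 43 − 7/3 = 122/3.
Numerically: ≈ 40.666667.
(This is only a lower bound; the true E[α(G)] may be larger.)

E[α(G)] ≥ 122/3 ≈ 40.666667.


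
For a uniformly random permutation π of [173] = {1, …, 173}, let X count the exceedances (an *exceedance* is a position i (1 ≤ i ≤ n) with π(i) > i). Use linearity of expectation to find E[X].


Write X = Σ_{i=1}^{173} X_i, where X_i = 1_{π(i) > i}.
For each fixed i, π(i) is uniform over {1, …, 173} (marginal of a uniform permutation), so P[π(i) > i] = (n − i)/n. Summing: Σ_{i=1}^{173} (n − i)/n = (0 + 1 + … + 172)/173 = 173(173 − 1)/(2·173) = (173 − 1)/2.
Hence E[X] = Σ_{i=1}^{173} (173 − i)/173 = 86 ≈ 86.00000.

E[X] = 86 = 86.00000.


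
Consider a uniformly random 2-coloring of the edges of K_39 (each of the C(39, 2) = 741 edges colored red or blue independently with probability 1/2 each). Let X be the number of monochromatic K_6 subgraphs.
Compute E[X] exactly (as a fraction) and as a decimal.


Let X = Σ_S X_S over the C(39, 6) = 3262623 subsets S of size 6, where X_S = 1 if the K_6 on S is monochromatic.
For a fixed S, the K_6 on S has C(6, 2) = 15 edges. P[all 15 edges red] = (1/2)^15, and likewise for blue, so P[monochromatic] = 2·(1/2)^15 = 2^{1 − 15} = 1/16384.
By linearity of expectation: E[X] = C(39, 6) · 2^{1 − 15} = 3262623 · 1/16384 = 3262623/16384.
Numerically: E[X] ≈ 199.135.

E[X] = C(39,6)·2^(1−C(6,2)) = 3262623/16384 ≈ 199.135.


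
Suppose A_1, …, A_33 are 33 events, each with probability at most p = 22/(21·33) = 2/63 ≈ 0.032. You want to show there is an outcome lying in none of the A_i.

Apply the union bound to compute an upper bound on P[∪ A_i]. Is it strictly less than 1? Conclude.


Union bound: P[∪_{i=1}^{33} A_i] ≤ Σ_i P[A_i] ≤ 33·p = 33·(2/63) = 22/21.
Numerically: 22/21 ≈ 1.048.
Is 22/21 < 1? NO.
Since the bound 22/21 is ≥ 1, the union bound is uninformative here; it does NOT by itself certify existence.

33·p = 22/21 ≈ 1.048; existence NOT certified by the union bound.


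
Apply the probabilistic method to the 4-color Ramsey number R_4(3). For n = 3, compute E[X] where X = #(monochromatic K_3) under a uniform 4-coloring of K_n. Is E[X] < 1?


E[X] = C(3, 3) · 4^{1 − 3} = 1 · 4^{−2} = 1/16.
As a reduced fraction: E[X] = 1/16 ≈ 0.0625000.
Is E[X] < 1? YES.
Since E[X] < 1, there exists a 4-coloring of K_{3} with no monochromatic K_3; hence R_4(3) > 3.

E[X] = 1/16 ≈ 0.0625000; E[X] < 1, so R_4(3) > 3.


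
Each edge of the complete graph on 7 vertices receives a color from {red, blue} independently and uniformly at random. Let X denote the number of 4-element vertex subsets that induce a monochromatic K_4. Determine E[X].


Let X = Σ_S X_S over the C(7, 4) = 35 subsets S of size 4, where X_S = 1 if the K_4 on S is monochromatic.
For a fixed S, the K_4 on S has C(4, 2) = 6 edges. P[all 6 edges red] = (1/2)^6, and likewise for blue, so P[monochromatic] = 2·(1/2)^6 = 2^{1 − 6} = 1/32.
Summing: E[X] = C(7, 4) · 2^{1 − 6} = 35 · 1/32 = 35/32.
Numerically: E[X] ≈ 1.094.

E[X] = C(7,4)·2^(1−C(4,2)) = 35/32 ≈ 1.094.


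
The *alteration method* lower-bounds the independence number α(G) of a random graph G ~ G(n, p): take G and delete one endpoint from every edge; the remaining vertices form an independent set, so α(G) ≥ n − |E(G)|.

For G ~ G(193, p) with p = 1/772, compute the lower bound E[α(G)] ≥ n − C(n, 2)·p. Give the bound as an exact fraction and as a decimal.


E[|E(G)|] = C(193, 2)·p = 18528 · (1/772) = 24.
E[α(G)] ≥ n − E[|E(G)|] = 193 − 24 = 169.
Numerically: ≈ 169.000.
(This is only a lower bound; the true E[α(G)] may be larger.)

E[α(G)] ≥ 169 ≈ 169.000.


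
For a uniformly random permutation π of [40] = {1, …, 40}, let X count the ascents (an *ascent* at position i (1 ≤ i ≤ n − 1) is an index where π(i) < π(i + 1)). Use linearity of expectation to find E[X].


Write X = Σ X_I over i = 1, …, 39, with X_I the indicator of one ascent.
There are 39 indicators.
For each fixed i, the pair (π(i), π(i+1)) is a uniformly random ordered pair of distinct values from {1, …, 40}; by symmetry P[π(i) < π(i+1)] = 1/2.
By linearity: E[X] = 39 · (1/2) = (40 − 1) · (1/2) = 39/2 ≈ 19.500.

E[X] = 39/2 = 19.500.


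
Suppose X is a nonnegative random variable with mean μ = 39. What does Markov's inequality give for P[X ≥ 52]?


μ = E[X] = 39, a = 52.
Markov: P[X ≥ 52] ≤ μ/a = (39)/52 = 3/4.
Numerically: ≈ 0.7500.
(Since a = 52 > μ = 39.0000, the bound 3/4 is < 1 and informative.)

P[X ≥ 52] ≤ 3/4 ≈ 0.7500.


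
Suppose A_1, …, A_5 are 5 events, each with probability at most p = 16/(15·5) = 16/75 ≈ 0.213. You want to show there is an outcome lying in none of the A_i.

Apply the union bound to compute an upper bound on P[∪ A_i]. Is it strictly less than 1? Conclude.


Union bound: P[∪_{i=1}^{5} A_i] ≤ Σ_i P[A_i] ≤ 5·p = 5·(16/75) = 16/15.
Numerically: 16/15 ≈ 1.067.
Is 16/15 < 1? NO.
Since the bound 16/15 is ≥ 1, the union bound is uninformative here; it does NOT by itself certify existence.

5·p = 16/15 ≈ 1.067; existence NOT certified by the union bound.


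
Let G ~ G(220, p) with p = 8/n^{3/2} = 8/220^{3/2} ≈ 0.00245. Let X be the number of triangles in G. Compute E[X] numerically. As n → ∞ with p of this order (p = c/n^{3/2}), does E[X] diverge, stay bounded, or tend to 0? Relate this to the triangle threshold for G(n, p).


Number of potential triangles: C(220, 3) = 1750540.
Each occurs with probability p³ ≈ (0.00245)³ ≈ 1.47356e-08.
By linearity: E[X] = C(220, 3)·p³ ≈ 1750540 · 1.47356e-08 ≈ 0.026.
Since α = 3/2 > 1, p = c/n^{3/2} = o(1/n) is below the triangle threshold p ~ 1/n. Asymptotically E[X] ~ (c³/6)·n^{3(1−α)} = (8³/6)·n^{-1.5} → 0, so by Markov's inequality G has no triangles w.h.p.

E[X] ≈ 0.026; in regime p = Θ(1/n^{3/2}) E[X] tends to 0 (below the triangle threshold p ~ 1/n).


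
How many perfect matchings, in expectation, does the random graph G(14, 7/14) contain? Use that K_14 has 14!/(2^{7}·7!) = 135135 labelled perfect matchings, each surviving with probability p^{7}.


K_14 has 14!/(2^{7}·7!) = 135135 labelled perfect matchings.
For each such perfect matching H, let X_H = 1 if all 7 edges of H are present in G. Then P[X_H = 1] = p^{7} = (1/2)^{7} = 1/128.
Summing the indicators: E[X] = Σ_H E[X_H] = 135135 · p^{7} = 135135 · 1/128 = 135135/128.
Numerically: E[X] ≈ 1056.

E[X] = 135135 · (1/2)^{7} = 135135/128 ≈ 1056.


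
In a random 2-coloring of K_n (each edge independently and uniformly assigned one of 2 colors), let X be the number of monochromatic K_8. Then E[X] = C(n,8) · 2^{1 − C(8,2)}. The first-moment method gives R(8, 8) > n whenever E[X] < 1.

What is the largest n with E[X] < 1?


We need C(n, 8) · 2^{1 − 28} < 1, i.e. C(n, 8) < 2^{28 − 1} = 134217728.
Check values of n near the boundary:
  n = 40: C(40, 8) = 76904685; 76904685 < 134217728? YES
  n = 41: C(41, 8) = 95548245; 95548245 < 134217728? YES
  n = 42: C(42, 8) = 118030185; 118030185 < 134217728? YES
  n = 43: C(43, 8) = 145008513; 145008513 < 134217728? NO
  n = 44: C(44, 8) = 177232627; 177232627 < 134217728? NO
  n = 45: C(45, 8) = 215553195; 215553195 < 134217728? NO
The largest n with C(n, 8) < 134217728 is n = 42 (where E[X] = 118030185/134217728 ≈ 0.87939). Hence R(8, 8) > 42, i.e. R(8, 8) ≥ 43.

Largest n = 42; hence R(8, 8) > 42.


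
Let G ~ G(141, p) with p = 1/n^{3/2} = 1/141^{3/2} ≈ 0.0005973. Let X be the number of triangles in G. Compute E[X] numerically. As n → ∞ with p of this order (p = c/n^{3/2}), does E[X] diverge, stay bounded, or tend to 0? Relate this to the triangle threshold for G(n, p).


Number of potential triangles: C(141, 3) = 457310.
Each occurs with probability p³ ≈ (0.0005973)³ ≈ 2.130659e-10.
By linearity: E[X] = C(141, 3)·p³ ≈ 457310 · 2.130659e-10 ≈ 0.0001.
Since α = 3/2 > 1, p = c/n^{3/2} = o(1/n) is below the triangle threshold p ~ 1/n. Asymptotically E[X] ~ (c³/6)·n^{3(1−α)} = (1³/6)·n^{-1.5} → 0, so by Markov's inequality G has no triangles w.h.p.

E[X] ≈ 0.0001; in regime p = Θ(1/n^{3/2}) E[X] tends to 0 (below the triangle threshold p ~ 1/n).


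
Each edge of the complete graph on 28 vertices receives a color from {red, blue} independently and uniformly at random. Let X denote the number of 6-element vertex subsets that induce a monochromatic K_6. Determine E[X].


Let X = Σ_S X_S over the C(28, 6) = 376740 subsets S of size 6, where X_S = 1 if the K_6 on S is monochromatic.
For a fixed S, the K_6 on S has C(6, 2) = 15 edges. P[all 15 edges red] = (1/2)^15, and likewise for blue, so P[monochromatic] = 2·(1/2)^15 = 2^{1 − 15} = 1/16384.
Summing: E[X] = C(28, 6) · 2^{1 − 15} = 376740 · 1/16384 = 94185/4096.
Numerically: E[X] ≈ 22.994385.

E[X] = C(28,6)·2^(1−C(6,2)) = 94185/4096 ≈ 22.994385.


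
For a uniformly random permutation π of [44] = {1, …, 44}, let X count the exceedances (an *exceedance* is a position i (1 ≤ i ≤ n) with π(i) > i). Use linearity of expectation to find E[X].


Write X = Σ_{i=1}^{44} X_i, where X_i = 1_{π(i) > i}.
For each fixed i, π(i) is uniform over {1, …, 44} (marginal of a uniform permutation), so P[π(i) > i] = (n − i)/n. Summing: Σ_{i=1}^{44} (n − i)/n = (0 + 1 + … + 43)/44 = 44(44 − 1)/(2·44) = (44 − 1)/2.
Hence E[X] = Σ_{i=1}^{44} (44 − i)/44 = 43/2 ≈ 21.5000.

E[X] = 43/2 = 21.5000.


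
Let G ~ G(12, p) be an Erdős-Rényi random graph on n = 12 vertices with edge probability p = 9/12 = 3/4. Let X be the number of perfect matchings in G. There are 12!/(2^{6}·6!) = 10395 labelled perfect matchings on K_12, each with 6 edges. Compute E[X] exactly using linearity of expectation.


K_12 has 12!/(2^{6}·6!) = 10395 labelled perfect matchings.
For each such perfect matching H, let X_H = 1 if all 6 edges of H are present in G. Then P[X_H = 1] = p^{6} = (3/4)^{6} = 729/4096.
By linearity: E[X] = Σ_H E[X_H] = 10395 · p^{6} = 10395 · 729/4096 = 7577955/4096.
Numerically: E[X] ≈ 1850.09.

E[X] = 10395 · (3/4)^{6} = 7577955/4096 ≈ 1850.09.


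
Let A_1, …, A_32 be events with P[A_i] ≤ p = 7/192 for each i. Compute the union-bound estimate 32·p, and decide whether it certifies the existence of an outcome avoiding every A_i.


Union bound: P[∪_{i=1}^{32} A_i] ≤ Σ_i P[A_i] ≤ 32·p = 32·(7/192) = 7/6.
Numerically: 7/6 ≈ 1.1667.
Is 7/6 < 1? NO.
Since the bound 7/6 is ≥ 1, the union bound is uninformative here; it does NOT by itself certify existence.

32·p = 7/6 ≈ 1.1667; existence NOT certified by the union bound.


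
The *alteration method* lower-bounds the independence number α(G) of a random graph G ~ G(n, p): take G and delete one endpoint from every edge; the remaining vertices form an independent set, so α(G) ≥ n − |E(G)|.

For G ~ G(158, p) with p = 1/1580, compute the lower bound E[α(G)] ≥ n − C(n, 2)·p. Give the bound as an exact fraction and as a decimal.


E[|E(G)|] = C(158, 2)·p = 12403 · (1/1580) = 157/20.
E[α(G)] ≥ n − E[|E(G)|] = 158 − 157/20 = 3003/20.
Numerically: ≈ 150.150.
(This is only a lower bound; the true E[α(G)] may be larger.)

E[α(G)] ≥ 3003/20 ≈ 150.150.


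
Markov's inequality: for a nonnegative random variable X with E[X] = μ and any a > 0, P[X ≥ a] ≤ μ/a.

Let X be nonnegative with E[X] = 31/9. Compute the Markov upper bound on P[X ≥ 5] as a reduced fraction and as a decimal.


μ = E[X] = 31/9, a = 5.
Markov: P[X ≥ 5] ≤ μ/a = (31/9)/5 = 31/45.
Numerically: ≈ 0.68889.
(Since a = 5 > μ = 3.44444, the bound 31/45 is < 1 and informative.)

P[X ≥ 5] ≤ 31/45 ≈ 0.68889.


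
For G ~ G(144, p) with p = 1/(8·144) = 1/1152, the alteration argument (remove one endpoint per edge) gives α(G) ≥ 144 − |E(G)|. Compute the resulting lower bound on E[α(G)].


E[|E(G)|] = C(144, 2)·p = 10296 · (1/1152) = 143/16.
E[α(G)] ≥ n − E[|E(G)|] = 144 − 143/16 = 2161/16.
Numerically: ≈ 135.0625.
(This is only a lower bound; the true E[α(G)] may be larger.)

E[α(G)] ≥ 2161/16 ≈ 135.0625.


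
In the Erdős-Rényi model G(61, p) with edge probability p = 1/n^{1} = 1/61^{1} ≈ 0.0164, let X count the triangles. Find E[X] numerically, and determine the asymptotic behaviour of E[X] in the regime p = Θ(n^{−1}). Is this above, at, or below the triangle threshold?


Number of potential triangles: C(61, 3) = 35990.
Each occurs with probability p³ ≈ (0.0164)³ ≈ 4.40566e-06.
By linearity: E[X] = C(61, 3)·p³ ≈ 35990 · 4.40566e-06 ≈ 0.159.
Here α = 1, so p = 1/n is exactly at the triangle threshold p ~ 1/n. Asymptotically E[X] → c³/6 = 1³/6 = 1/6 ≈ 0.167, a bounded constant. In this regime the triangle count is asymptotically Poisson(c³/6).

E[X] ≈ 0.159; in regime p = Θ(1/n^{1}) E[X] stays bounded (at the triangle threshold p ~ 1/n).


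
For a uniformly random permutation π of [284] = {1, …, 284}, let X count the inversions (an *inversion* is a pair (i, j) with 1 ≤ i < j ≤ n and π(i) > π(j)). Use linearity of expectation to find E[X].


Write X = Σ X_I over the C(284, 2) = 40186 pairs i < j, with X_I the indicator of one inversion.
There are 40186 indicators.
For each fixed pair i < j, the values π(i) and π(j) are two distinct elements of {1, …, 284} in uniformly random order; by symmetry P[π(i) > π(j)] = 1/2.
By linearity: E[X] = 40186 · (1/2) = C(284, 2) · (1/2) = 40186/2 = 20093 ≈ 20093.000.

E[X] = 20093 = 20093.000.


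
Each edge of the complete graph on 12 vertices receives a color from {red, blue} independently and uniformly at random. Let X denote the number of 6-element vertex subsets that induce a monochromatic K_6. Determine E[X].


Let X = Σ_S X_S over the C(12, 6) = 924 subsets S of size 6, where X_S = 1 if the K_6 on S is monochromatic.
For a fixed S, the K_6 on S has C(6, 2) = 15 edges. P[all 15 edges red] = (1/2)^15, and likewise for blue, so P[monochromatic] = 2·(1/2)^15 = 2^{1 − 15} = 1/16384.
Summing: E[X] = C(12, 6) · 2^{1 − 15} = 924 · 1/16384 = 231/4096.
Numerically: E[X] ≈ 0.0564.

E[X] = C(12,6)·2^(1−C(6,2)) = 231/4096 ≈ 0.0564.


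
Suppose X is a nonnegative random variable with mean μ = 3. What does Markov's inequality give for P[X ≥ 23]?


μ = E[X] = 3, a = 23.
Markov: P[X ≥ 23] ≤ μ/a = (3)/23 = 3/23.
Numerically: ≈ 0.130.
(Since a = 23 > μ = 3.000, the bound 3/23 is < 1 and informative.)

P[X ≥ 23] ≤ 3/23 ≈ 0.130.


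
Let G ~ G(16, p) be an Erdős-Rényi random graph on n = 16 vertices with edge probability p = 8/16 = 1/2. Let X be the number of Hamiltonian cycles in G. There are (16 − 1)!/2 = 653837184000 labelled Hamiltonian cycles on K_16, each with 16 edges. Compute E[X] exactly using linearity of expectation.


K_16 has (16 − 1)!/2 = 653837184000 labelled Hamiltonian cycles.
For each such Hamiltonian cycle H, let X_H = 1 if all 16 edges of H are present in G. Then P[X_H = 1] = p^{16} = (1/2)^{16} = 1/65536.
By linearity: E[X] = Σ_H E[X_H] = 653837184000 · p^{16} = 653837184000 · 1/65536 = 638512875/64.
Numerically: E[X] ≈ 9.9768e+06.

E[X] = 653837184000 · (1/2)^{16} = 638512875/64 ≈ 9.9768e+06.


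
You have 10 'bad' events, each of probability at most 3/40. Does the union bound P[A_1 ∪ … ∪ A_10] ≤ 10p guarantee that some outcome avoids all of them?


Union bound: P[∪_{i=1}^{10} A_i] ≤ Σ_i P[A_i] ≤ 10·p = 10·(3/40) = 3/4.
Numerically: 3/4 ≈ 0.7500.
Is 3/4 < 1? YES.
Since P[∪ A_i] ≤ 3/4 < 1, the complement has P[∩ A_i^c] ≥ 1 − 3/4 = 1/4 > 0, so some outcome avoids every A_i.

10·p = 3/4 ≈ 0.7500; existence CERTIFIED by the union bound.


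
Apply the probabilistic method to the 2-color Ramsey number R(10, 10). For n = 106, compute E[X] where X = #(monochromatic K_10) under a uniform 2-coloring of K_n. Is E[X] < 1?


E[X] = C(106, 10) · 2^{1 − 45} = 31853506369685 · 2^{−44} = 31853506369685/17592186044416.
As a reduced fraction: E[X] = 31853506369685/17592186044416 ≈ 1.8106622.
Is E[X] < 1? NO.
Since E[X] ≥ 1, the first-moment bound is inconclusive at n = 106; it does NOT by itself certify R(10, 10) > 106.

E[X] = 31853506369685/17592186044416 ≈ 1.8106622; E[X] ≥ 1; first-moment method inconclusive here.


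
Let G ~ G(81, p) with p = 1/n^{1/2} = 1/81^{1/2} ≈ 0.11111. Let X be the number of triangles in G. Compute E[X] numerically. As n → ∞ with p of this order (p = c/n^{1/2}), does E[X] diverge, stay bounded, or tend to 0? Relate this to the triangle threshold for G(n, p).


Number of potential triangles: C(81, 3) = 85320.
Each occurs with probability p³ ≈ (0.11111)³ ≈ 1.3717421e-03.
By linearity: E[X] = C(81, 3)·p³ ≈ 85320 · 1.3717421e-03 ≈ 117.03704.
Since α = 1/2 < 1, p = c/n^{1/2} ≫ 1/n is above the triangle threshold p ~ 1/n. Asymptotically E[X] ~ (c³/6)·n^{3(1−α)} = (1³/6)·n^{1.5} → ∞; triangles are abundant w.h.p.

E[X] ≈ 117.03704; in regime p = Θ(1/n^{1/2}) E[X] diverges (above the triangle threshold p ~ 1/n).


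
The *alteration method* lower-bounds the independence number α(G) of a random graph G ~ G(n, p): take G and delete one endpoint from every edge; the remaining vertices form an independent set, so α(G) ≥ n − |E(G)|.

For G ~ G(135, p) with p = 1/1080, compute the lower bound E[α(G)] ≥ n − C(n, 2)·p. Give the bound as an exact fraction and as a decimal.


E[|E(G)|] = C(135, 2)·p = 9045 · (1/1080) = 67/8.
E[α(G)] ≥ n − E[|E(G)|] = 135 − 67/8 = 1013/8.
Numerically: ≈ 126.625.
(This is only a lower bound; the true E[α(G)] may be larger.)

E[α(G)] ≥ 1013/8 ≈ 126.625.


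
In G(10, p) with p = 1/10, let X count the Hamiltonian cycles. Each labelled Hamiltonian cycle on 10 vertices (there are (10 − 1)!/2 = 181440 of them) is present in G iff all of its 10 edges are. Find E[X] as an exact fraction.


K_10 has (10 − 1)!/2 = 181440 labelled Hamiltonian cycles.
For each such Hamiltonian cycle H, let X_H = 1 if all 10 edges of H are present in G. Then P[X_H = 1] = p^{10} = (1/10)^{10} = 1/10000000000.
By linearity of expectation: E[X] = Σ_H E[X_H] = 181440 · p^{10} = 181440 · 1/10000000000 = 567/31250000.
Numerically: E[X] ≈ 1.8144e-05.

E[X] = 181440 · (1/10)^{10} = 567/31250000 ≈ 1.8144e-05.


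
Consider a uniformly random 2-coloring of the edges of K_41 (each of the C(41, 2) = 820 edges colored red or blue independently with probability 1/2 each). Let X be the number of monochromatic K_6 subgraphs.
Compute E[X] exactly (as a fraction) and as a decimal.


Let X = Σ_S X_S over the C(41, 6) = 4496388 subsets S of size 6, where X_S = 1 if the K_6 on S is monochromatic.
For a fixed S, the K_6 on S has C(6, 2) = 15 edges. P[all 15 edges red] = (1/2)^15, and likewise for blue, so P[monochromatic] = 2·(1/2)^15 = 2^{1 − 15} = 1/16384.
By linearity of expectation: E[X] = C(41, 6) · 2^{1 − 15} = 4496388 · 1/16384 = 1124097/4096.
Numerically: E[X] ≈ 274.438.

E[X] = C(41,6)·2^(1−C(6,2)) = 1124097/4096 ≈ 274.438.


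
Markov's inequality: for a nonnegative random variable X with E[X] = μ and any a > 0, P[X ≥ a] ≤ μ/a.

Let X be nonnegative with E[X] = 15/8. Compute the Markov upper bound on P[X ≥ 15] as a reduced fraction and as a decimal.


μ = E[X] = 15/8, a = 15.
Markov: P[X ≥ 15] ≤ μ/a = (15/8)/15 = 1/8.
Numerically: ≈ 0.1250.
(Since a = 15 > μ = 1.8750, the bound 1/8 is < 1 and informative.)

P[X ≥ 15] ≤ 1/8 ≈ 0.1250.


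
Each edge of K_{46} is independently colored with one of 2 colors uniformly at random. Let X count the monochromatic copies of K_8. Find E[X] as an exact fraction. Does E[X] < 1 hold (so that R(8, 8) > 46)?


E[X] = C(46, 8) · 2^{1 − 28} = 260932815 · 2^{−27} = 260932815/134217728.
As a reduced fraction: E[X] = 260932815/134217728 ≈ 1.944.
Is E[X] < 1? NO.
Since E[X] ≥ 1, the first-moment bound is inconclusive at n = 46; it does NOT by itself certify R(8, 8) > 46.

E[X] = 260932815/134217728 ≈ 1.944; E[X] ≥ 1; first-moment method inconclusive here.


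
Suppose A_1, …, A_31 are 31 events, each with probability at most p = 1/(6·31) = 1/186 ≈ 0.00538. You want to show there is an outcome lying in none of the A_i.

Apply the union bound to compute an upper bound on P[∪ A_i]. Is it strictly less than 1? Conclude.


Union bound: P[∪_{i=1}^{31} A_i] ≤ Σ_i P[A_i] ≤ 31·p = 31·(1/186) = 1/6.
Numerically: 1/6 ≈ 0.16667.
Is 1/6 < 1? YES.
Since P[∪ A_i] ≤ 1/6 < 1, the complement has P[∩ A_i^c] ≥ 1 − 1/6 = 5/6 > 0, so some outcome avoids every A_i.

31·p = 1/6 ≈ 0.16667; existence CERTIFIED by the union bound.


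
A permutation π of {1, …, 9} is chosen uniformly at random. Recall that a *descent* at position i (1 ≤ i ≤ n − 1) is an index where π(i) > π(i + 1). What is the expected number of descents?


Write X = Σ X_I over i = 1, …, 8, with X_I the indicator of one descent.
There are 8 indicators.
For each fixed i, the pair (π(i), π(i+1)) is a uniformly random ordered pair of distinct values from {1, …, 9}; by symmetry P[π(i) > π(i+1)] = 1/2.
By linearity: E[X] = 8 · (1/2) = (9 − 1) · (1/2) = 4 ≈ 4.000.

E[X] = 4 = 4.000.


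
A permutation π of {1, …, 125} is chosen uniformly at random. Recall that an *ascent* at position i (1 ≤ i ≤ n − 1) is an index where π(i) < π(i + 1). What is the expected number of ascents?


Write X = Σ X_I over i = 1, …, 124, with X_I the indicator of one ascent.
There are 124 indicators.
For each fixed i, the pair (π(i), π(i+1)) is a uniformly random ordered pair of distinct values from {1, …, 125}; by symmetry P[π(i) < π(i+1)] = 1/2.
By linearity: E[X] = 124 · (1/2) = (125 − 1) · (1/2) = 62 ≈ 62.0000.

E[X] = 62 = 62.0000.


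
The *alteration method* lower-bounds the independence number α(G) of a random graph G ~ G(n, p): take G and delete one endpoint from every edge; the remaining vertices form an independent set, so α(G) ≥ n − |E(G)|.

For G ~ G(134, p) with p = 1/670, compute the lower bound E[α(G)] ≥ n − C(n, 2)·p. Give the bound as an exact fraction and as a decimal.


E[|E(G)|] = C(134, 2)·p = 8911 · (1/670) = 133/10.
E[α(G)] ≥ n − E[|E(G)|] = 134 − 133/10 = 1207/10.
Numerically: ≈ 120.700000.
(This is only a lower bound; the true E[α(G)] may be larger.)

E[α(G)] ≥ 1207/10 ≈ 120.700000.


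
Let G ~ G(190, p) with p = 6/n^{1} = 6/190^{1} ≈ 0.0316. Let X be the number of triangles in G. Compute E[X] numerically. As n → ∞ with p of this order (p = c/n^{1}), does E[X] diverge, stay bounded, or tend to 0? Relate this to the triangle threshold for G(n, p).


Number of potential triangles: C(190, 3) = 1125180.
Each occurs with probability p³ ≈ (0.0316)³ ≈ 3.14915e-05.
By linearity: E[X] = C(190, 3)·p³ ≈ 1125180 · 3.14915e-05 ≈ 35.434.
Here α = 1, so p = 6/n is exactly at the triangle threshold p ~ 1/n. Asymptotically E[X] → c³/6 = 6³/6 = 36 ≈ 36.000, a bounded constant. In this regime the triangle count is asymptotically Poisson(c³/6).

E[X] ≈ 35.434; in regime p = Θ(1/n^{1}) E[X] stays bounded (at the triangle threshold p ~ 1/n).


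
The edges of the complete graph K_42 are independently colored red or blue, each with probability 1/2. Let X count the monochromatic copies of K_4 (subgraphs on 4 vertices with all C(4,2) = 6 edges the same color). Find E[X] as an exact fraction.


Let X = Σ_S X_S over the C(42, 4) = 111930 subsets S of size 4, where X_S = 1 if the K_4 on S is monochromatic.
For a fixed S, the K_4 on S has C(4, 2) = 6 edges. P[all 6 edges red] = (1/2)^6, and likewise for blue, so P[monochromatic] = 2·(1/2)^6 = 2^{1 − 6} = 1/32.
By linearity of expectation: E[X] = C(42, 4) · 2^{1 − 6} = 111930 · 1/32 = 55965/16.
Numerically: E[X] ≈ 3497.812500.

E[X] = C(42,4)·2^(1−C(4,2)) = 55965/16 ≈ 3497.812500.


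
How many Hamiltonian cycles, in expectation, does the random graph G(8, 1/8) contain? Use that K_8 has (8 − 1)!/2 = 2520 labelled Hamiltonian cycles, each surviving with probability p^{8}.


K_8 has (8 − 1)!/2 = 2520 labelled Hamiltonian cycles.
For each such Hamiltonian cycle H, let X_H = 1 if all 8 edges of H are present in G. Then P[X_H = 1] = p^{8} = (1/8)^{8} = 1/16777216.
By linearity of expectation: E[X] = Σ_H E[X_H] = 2520 · p^{8} = 2520 · 1/16777216 = 315/2097152.
Numerically: E[X] ≈ 0.000150204.

E[X] = 2520 · (1/8)^{8} = 315/2097152 ≈ 0.000150204.


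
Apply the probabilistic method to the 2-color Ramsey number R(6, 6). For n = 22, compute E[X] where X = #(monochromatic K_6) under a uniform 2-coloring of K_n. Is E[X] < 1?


E[X] = C(22, 6) · 2^{1 − 15} = 74613 · 2^{−14} = 74613/16384.
As a reduced fraction: E[X] = 74613/16384 ≈ 4.554016.
Is E[X] < 1? NO.
Since E[X] ≥ 1, the first-moment bound is inconclusive at n = 22; it does NOT by itself certify R(6, 6) > 22.

E[X] = 74613/16384 ≈ 4.554016; E[X] ≥ 1; first-moment method inconclusive here.


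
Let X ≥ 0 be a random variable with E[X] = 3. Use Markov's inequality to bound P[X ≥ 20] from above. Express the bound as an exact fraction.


μ = E[X] = 3, a = 20.
Markov: P[X ≥ 20] ≤ μ/a = (3)/20 = 3/20.
Numerically: ≈ 0.15000.
(Since a = 20 > μ = 3.00000, the bound 3/20 is < 1 and informative.)

P[X ≥ 20] ≤ 3/20 ≈ 0.15000.


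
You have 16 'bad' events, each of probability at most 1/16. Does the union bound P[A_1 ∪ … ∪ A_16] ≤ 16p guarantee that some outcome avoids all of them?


Union bound: P[∪_{i=1}^{16} A_i] ≤ Σ_i P[A_i] ≤ 16·p = 16·(1/16) = 1.
Numerically: 1 ≈ 1.0000000.
Is 1 < 1? NO.
Since the bound 1 is ≥ 1, the union bound is uninformative here; it does NOT by itself certify existence.

16·p = 1 ≈ 1.0000000; existence NOT certified by the union bound.


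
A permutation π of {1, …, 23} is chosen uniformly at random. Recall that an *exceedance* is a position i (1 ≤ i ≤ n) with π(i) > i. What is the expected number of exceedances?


Write X = Σ_{i=1}^{23} X_i, where X_i = 1_{π(i) > i}.
For each fixed i, π(i) is uniform over {1, …, 23} (marginal of a uniform permutation), so P[π(i) > i] = (n − i)/n. Summing: Σ_{i=1}^{23} (n − i)/n = (0 + 1 + … + 22)/23 = 23(23 − 1)/(2·23) = (23 − 1)/2.
Hence E[X] = Σ_{i=1}^{23} (23 − i)/23 = 11 ≈ 11.000.

E[X] = 11 = 11.000.


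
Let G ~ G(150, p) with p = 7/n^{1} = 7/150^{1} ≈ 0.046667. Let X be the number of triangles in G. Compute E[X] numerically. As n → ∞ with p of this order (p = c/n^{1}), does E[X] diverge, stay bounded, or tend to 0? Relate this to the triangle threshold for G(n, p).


Number of potential triangles: C(150, 3) = 551300.
Each occurs with probability p³ ≈ (0.046667)³ ≈ 1.0162963e-04.
By linearity: E[X] = C(150, 3)·p³ ≈ 551300 · 1.0162963e-04 ≈ 56.02841.
Here α = 1, so p = 7/n is exactly at the triangle threshold p ~ 1/n. Asymptotically E[X] → c³/6 = 7³/6 = 343/6 ≈ 57.16667, a bounded constant. In this regime the triangle count is asymptotically Poisson(c³/6).

E[X] ≈ 56.02841; in regime p = Θ(1/n^{1}) E[X] stays bounded (at the triangle threshold p ~ 1/n).


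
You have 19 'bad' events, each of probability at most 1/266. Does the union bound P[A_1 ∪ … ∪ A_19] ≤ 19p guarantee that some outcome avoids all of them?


Union bound: P[∪_{i=1}^{19} A_i] ≤ Σ_i P[A_i] ≤ 19·p = 19·(1/266) = 1/14.
Numerically: 1/14 ≈ 0.0714.
Is 1/14 < 1? YES.
Since P[∪ A_i] ≤ 1/14 < 1, the complement has P[∩ A_i^c] ≥ 1 − 1/14 = 13/14 > 0, so some outcome avoids every A_i.

19·p = 1/14 ≈ 0.0714; existence CERTIFIED by the union bound.


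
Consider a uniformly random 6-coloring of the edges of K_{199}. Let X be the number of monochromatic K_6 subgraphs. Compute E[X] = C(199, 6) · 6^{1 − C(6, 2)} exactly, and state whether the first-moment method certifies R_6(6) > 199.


E[X] = C(199, 6) · 6^{1 − 15} = 79936367511 · 6^{−14} = 79936367511/78364164096.
As a reduced fraction: E[X] = 26645455837/26121388032 ≈ 1.0200628.
Is E[X] < 1? NO.
Since E[X] ≥ 1, the first-moment bound is inconclusive at n = 199; it does NOT by itself certify R_6(6) > 199.

E[X] = 26645455837/26121388032 ≈ 1.0200628; E[X] ≥ 1; first-moment method inconclusive here.


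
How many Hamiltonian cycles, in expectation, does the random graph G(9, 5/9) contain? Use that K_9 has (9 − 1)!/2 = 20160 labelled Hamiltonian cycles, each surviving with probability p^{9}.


K_9 has (9 − 1)!/2 = 20160 labelled Hamiltonian cycles.
For each such Hamiltonian cycle H, let X_H = 1 if all 9 edges of H are present in G. Then P[X_H = 1] = p^{9} = (5/9)^{9} = 1953125/387420489.
By linearity: E[X] = Σ_H E[X_H] = 20160 · p^{9} = 20160 · 1953125/387420489 = 4375000000/43046721.
Numerically: E[X] ≈ 101.634.

E[X] = 20160 · (5/9)^{9} = 4375000000/43046721 ≈ 101.634.


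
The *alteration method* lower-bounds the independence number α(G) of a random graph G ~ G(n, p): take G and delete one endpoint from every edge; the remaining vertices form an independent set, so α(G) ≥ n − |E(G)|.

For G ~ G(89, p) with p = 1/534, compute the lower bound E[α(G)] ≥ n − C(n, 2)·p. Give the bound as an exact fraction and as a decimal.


E[|E(G)|] = C(89, 2)·p = 3916 · (1/534) = 22/3.
E[α(G)] ≥ n − E[|E(G)|] = 89 − 22/3 = 245/3.
Numerically: ≈ 81.667.
(This is only a lower bound; the true E[α(G)] may be larger.)

E[α(G)] ≥ 245/3 ≈ 81.667.


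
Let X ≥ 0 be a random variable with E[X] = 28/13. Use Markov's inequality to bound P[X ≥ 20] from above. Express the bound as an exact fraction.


μ = E[X] = 28/13, a = 20.
Markov: P[X ≥ 20] ≤ μ/a = (28/13)/20 = 7/65.
Numerically: ≈ 0.10769.
(Since a = 20 > μ = 2.15385, the bound 7/65 is < 1 and informative.)

P[X ≥ 20] ≤ 7/65 ≈ 0.10769.


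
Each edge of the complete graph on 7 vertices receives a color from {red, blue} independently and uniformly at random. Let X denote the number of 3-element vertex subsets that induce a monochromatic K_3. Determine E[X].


Let X = Σ_S X_S over the C(7, 3) = 35 subsets S of size 3, where X_S = 1 if the K_3 on S is monochromatic.
For a fixed S, the K_3 on S has C(3, 2) = 3 edges. P[all 3 edges red] = (1/2)^3, and likewise for blue, so P[monochromatic] = 2·(1/2)^3 = 2^{1 − 3} = 1/4.
By linearity of expectation: E[X] = C(7, 3) · 2^{1 − 3} = 35 · 1/4 = 35/4.
Numerically: E[X] ≈ 8.7500.

E[X] = C(7,3)·2^(1−C(3,2)) = 35/4 ≈ 8.7500.


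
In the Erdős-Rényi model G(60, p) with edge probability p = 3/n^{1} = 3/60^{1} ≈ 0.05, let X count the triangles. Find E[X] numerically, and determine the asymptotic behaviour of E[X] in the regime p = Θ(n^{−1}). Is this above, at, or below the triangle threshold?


Number of potential triangles: C(60, 3) = 34220.
Each occurs with probability p³ ≈ (0.05)³ ≈ 1.25000000e-04.
By linearity: E[X] = C(60, 3)·p³ ≈ 34220 · 1.25000000e-04 ≈ 4.277500.
Here α = 1, so p = 3/n is exactly at the triangle threshold p ~ 1/n. Asymptotically E[X] → c³/6 = 3³/6 = 9/2 ≈ 4.500000, a bounded constant. In this regime the triangle count is asymptotically Poisson(c³/6).

E[X] ≈ 4.277500; in regime p = Θ(1/n^{1}) E[X] stays bounded (at the triangle threshold p ~ 1/n).


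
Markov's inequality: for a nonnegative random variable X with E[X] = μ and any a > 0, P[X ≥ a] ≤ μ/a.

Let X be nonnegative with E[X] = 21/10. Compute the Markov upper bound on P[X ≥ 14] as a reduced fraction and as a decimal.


μ = E[X] = 21/10, a = 14.
Markov: P[X ≥ 14] ≤ μ/a = (21/10)/14 = 3/20.
Numerically: ≈ 0.15000.
(Since a = 14 > μ = 2.10000, the bound 3/20 is < 1 and informative.)

P[X ≥ 14] ≤ 3/20 ≈ 0.15000.


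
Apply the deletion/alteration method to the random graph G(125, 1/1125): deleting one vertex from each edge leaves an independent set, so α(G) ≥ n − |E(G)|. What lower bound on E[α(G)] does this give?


E[|E(G)|] = C(125, 2)·p = 7750 · (1/1125) = 62/9.
E[α(G)] ≥ n − E[|E(G)|] = 125 − 62/9 = 1063/9.
Numerically: ≈ 118.111111.
(This is only a lower bound; the true E[α(G)] may be larger.)

E[α(G)] ≥ 1063/9 ≈ 118.111111.


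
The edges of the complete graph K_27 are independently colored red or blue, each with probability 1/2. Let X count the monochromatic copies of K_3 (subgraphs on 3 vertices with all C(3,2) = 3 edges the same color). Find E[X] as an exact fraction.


Let X = Σ_S X_S over the C(27, 3) = 2925 subsets S of size 3, where X_S = 1 if the K_3 on S is monochromatic.
For a fixed S, the K_3 on S has C(3, 2) = 3 edges. P[all 3 edges red] = (1/2)^3, and likewise for blue, so P[monochromatic] = 2·(1/2)^3 = 2^{1 − 3} = 1/4.
By linearity of expectation: E[X] = C(27, 3) · 2^{1 − 3} = 2925 · 1/4 = 2925/4.
Numerically: E[X] ≈ 731.25000.

E[X] = C(27,3)·2^(1−C(3,2)) = 2925/4 ≈ 731.25000.


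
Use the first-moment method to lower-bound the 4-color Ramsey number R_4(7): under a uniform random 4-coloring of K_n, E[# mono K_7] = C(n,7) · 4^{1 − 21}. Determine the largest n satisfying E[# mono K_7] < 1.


We need C(n, 7) · 4^{1 − 21} < 1, i.e. C(n, 7) < 4^{21 − 1} = 1099511627776.
Check values of n near the boundary:
  n = 175: C(175, 7) = 883208107275; 883208107275 < 1099511627776? YES
  n = 176: C(176, 7) = 919790691600; 919790691600 < 1099511627776? YES
  n = 177: C(177, 7) = 957664425960; 957664425960 < 1099511627776? YES
  n = 178: C(178, 7) = 996867063280; 996867063280 < 1099511627776? YES
  n = 179: C(179, 7) = 1037437234460; 1037437234460 < 1099511627776? YES
  n = 180: C(180, 7) = 1079414463600; 1079414463600 < 1099511627776? YES
  n = 181: C(181, 7) = 1122839183400; 1122839183400 < 1099511627776? NO
The largest n with C(n, 7) < 1099511627776 is n = 180 (where E[X] = 67463403975/68719476736 ≈ 0.982). Hence R_4(7) > 180, i.e. R_4(7) ≥ 181.

Largest n = 180; hence R_4(7) > 180.


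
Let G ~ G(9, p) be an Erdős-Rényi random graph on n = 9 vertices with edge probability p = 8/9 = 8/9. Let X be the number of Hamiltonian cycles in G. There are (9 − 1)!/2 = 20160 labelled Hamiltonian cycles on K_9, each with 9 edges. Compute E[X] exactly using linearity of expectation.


K_9 has (9 − 1)!/2 = 20160 labelled Hamiltonian cycles.
For each such Hamiltonian cycle H, let X_H = 1 if all 9 edges of H are present in G. Then P[X_H = 1] = p^{9} = (8/9)^{9} = 134217728/387420489.
Summing the indicators: E[X] = Σ_H E[X_H] = 20160 · p^{9} = 20160 · 134217728/387420489 = 300647710720/43046721.
Numerically: E[X] ≈ 6984.22.

E[X] = 20160 · (8/9)^{9} = 300647710720/43046721 ≈ 6984.22.


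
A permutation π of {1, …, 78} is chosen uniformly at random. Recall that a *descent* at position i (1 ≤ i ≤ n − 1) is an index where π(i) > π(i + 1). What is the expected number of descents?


Write X = Σ X_I over i = 1, …, 77, with X_I the indicator of one descent.
There are 77 indicators.
For each fixed i, the pair (π(i), π(i+1)) is a uniformly random ordered pair of distinct values from {1, …, 78}; by symmetry P[π(i) > π(i+1)] = 1/2.
By linearity: E[X] = 77 · (1/2) = (78 − 1) · (1/2) = 77/2 ≈ 38.5000.

E[X] = 77/2 = 38.5000.


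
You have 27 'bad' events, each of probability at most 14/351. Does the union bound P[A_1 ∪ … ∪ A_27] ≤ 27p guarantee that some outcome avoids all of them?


Union bound: P[∪_{i=1}^{27} A_i] ≤ Σ_i P[A_i] ≤ 27·p = 27·(14/351) = 14/13.
Numerically: 14/13 ≈ 1.0769.
Is 14/13 < 1? NO.
Since the bound 14/13 is ≥ 1, the union bound is uninformative here; it does NOT by itself certify existence.

27·p = 14/13 ≈ 1.0769; existence NOT certified by the union bound.
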